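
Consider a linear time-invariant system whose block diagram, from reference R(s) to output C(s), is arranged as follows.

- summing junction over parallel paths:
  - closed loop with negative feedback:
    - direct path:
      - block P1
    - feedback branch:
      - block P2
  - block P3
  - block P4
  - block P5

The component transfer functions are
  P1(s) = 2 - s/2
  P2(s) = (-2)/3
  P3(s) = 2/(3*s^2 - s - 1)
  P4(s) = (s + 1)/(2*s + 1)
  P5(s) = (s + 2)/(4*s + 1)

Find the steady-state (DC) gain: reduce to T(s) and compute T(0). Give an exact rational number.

Answer: -5

Working:
(1) feedback reduction of P1, P2 gives (12 - 3*s)/(2*s - 2)
(2) parallel reduction of [P1/(1+P1*P2)], P3, P4, P5 gives (-36*s^5 + 270*s^4 + 123*s^3 - 131*s^2 - 81*s - 10)/(48*s^5 - 28*s^4 - 42*s^3 + 8*s^2 + 12*s + 2)
Evaluating the step-2 result (the overall T(s)) at s = 0 gives T(0) = -10/2 = -5.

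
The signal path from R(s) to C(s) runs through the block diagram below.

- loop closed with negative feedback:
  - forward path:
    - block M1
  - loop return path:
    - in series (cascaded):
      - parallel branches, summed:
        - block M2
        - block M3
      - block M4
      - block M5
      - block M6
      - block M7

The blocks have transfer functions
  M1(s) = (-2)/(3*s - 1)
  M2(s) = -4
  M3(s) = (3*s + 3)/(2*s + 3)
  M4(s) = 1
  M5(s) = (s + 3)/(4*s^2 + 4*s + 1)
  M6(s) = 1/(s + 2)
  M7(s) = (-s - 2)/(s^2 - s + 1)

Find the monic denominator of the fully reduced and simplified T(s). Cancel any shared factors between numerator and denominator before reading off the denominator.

First reduce the diagram to T(s).

1. sum the parallel branches M2, M3 = (-5*s - 9)/(2*s + 3)
2. reduce the series chain (M2+M3), M4, M5, M6, M7 = (5*s^2 + 24*s + 27)/(8*s^5 + 12*s^4 + 2*s^3 + 9*s^2 + 11*s + 3)
3. collapse the loop (M1 forward, ((M2+M3)*M4*M5*M6*M7) return) = (-16*s^5 - 24*s^4 - 4*s^3 - 18*s^2 - 22*s - 6)/(24*s^6 + 28*s^5 - 6*s^4 + 25*s^3 + 14*s^2 - 50*s - 57)
The result of step 3 is T(s) in lowest terms. Its denominator has leading coefficient 24; dividing the denominator through by 24 makes it monic.

Answer: s^6 + 7*s^5/6 - s^4/4 + 25*s^3/24 + 7*s^2/12 - 25*s/12 - 19/8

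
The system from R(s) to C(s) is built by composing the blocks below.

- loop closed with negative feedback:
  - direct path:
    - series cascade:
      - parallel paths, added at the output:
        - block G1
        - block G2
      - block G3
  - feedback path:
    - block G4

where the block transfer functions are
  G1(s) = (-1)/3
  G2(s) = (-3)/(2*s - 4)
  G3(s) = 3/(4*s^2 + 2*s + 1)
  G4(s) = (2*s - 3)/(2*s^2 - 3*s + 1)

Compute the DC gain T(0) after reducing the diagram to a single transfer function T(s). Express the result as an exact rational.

Step 1: parallel reduction of G1, G2 -> (-2*s - 5)/(6*s - 12)
Step 2: multiply (G1+G2), G3 (series) -> (-2*s - 5)/(8*s^3 - 12*s^2 - 6*s - 4)
Step 3: close the feedback loop around ((G1+G2)*G3), G4 -> (-4*s^3 - 4*s^2 + 13*s - 5)/(16*s^5 - 48*s^4 + 32*s^3 - 6*s^2 + 2*s + 11)
The step-3 result is T(s). Setting s = 0: T(0) = -5/11.

Answer: -5/11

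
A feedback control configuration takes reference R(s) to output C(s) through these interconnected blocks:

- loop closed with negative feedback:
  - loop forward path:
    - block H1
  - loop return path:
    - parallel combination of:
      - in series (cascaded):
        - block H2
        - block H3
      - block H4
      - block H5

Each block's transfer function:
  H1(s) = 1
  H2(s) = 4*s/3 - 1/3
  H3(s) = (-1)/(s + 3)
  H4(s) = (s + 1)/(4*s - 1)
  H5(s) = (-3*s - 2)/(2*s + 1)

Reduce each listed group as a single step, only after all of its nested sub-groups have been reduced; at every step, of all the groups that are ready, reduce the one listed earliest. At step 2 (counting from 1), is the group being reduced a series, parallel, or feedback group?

The answer is parallel.

Reasoning:
1. series reduction of H2, H3
2. combine (H2*H3), H4, H5 in parallel
3. reduce the feedback loop with forward H1 and return ((H2*H3)+H4+H5)
Step 2 collapses a parallel group.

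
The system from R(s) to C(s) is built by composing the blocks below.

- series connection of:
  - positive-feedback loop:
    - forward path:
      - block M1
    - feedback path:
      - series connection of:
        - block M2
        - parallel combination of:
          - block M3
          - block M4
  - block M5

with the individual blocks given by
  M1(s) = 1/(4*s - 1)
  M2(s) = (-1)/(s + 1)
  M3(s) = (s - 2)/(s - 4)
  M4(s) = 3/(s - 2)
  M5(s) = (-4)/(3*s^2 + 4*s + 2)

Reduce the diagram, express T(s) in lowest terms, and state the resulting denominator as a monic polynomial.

1. parallel reduction of M3, M4 -> (s^2 - s - 8)/(s^2 - 6*s + 8)
2. combine M2, (M3+M4) in series -> (-s^2 + s + 8)/(s^3 - 5*s^2 + 2*s + 8)
3. apply the feedback formula to M1, (M2*(M3+M4)) -> (s^3 - 5*s^2 + 2*s + 8)/(4*s^4 - 21*s^3 + 14*s^2 + 29*s - 16)
4. combine [M1/(1-M1*(M2*(M3+M4)))], M5 in series -> (-4*s^3 + 20*s^2 - 8*s - 32)/(12*s^6 - 47*s^5 - 34*s^4 + 101*s^3 + 96*s^2 - 6*s - 32)
That last expression is T(s), already simplified. Scaling its denominator by 1/12 (the reciprocal of the leading coefficient) yields the monic denominator.

Final answer: s^6 - 47*s^5/12 - 17*s^4/6 + 101*s^3/12 + 8*s^2 - s/2 - 8/3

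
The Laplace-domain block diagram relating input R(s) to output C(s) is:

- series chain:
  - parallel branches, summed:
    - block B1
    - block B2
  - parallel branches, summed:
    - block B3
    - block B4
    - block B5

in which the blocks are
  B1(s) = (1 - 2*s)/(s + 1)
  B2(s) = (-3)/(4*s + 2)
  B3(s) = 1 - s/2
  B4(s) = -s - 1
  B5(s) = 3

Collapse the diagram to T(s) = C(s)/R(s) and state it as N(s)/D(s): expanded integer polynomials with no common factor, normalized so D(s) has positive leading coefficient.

Step 1 - reduce the parallel group B1, B2 = (-8*s^2 - 3*s - 1)/(4*s^2 + 6*s + 2)
Step 2 - add B3, B4, B5 (parallel) = 3 - 3*s/2
Step 3 - cascade (B1+B2), (B3+B4+B5), which is the overall transfer function T(s) = C(s)/R(s) in lowest terms

Final answer: (24*s^3 - 39*s^2 - 15*s - 6)/(8*s^2 + 12*s + 4)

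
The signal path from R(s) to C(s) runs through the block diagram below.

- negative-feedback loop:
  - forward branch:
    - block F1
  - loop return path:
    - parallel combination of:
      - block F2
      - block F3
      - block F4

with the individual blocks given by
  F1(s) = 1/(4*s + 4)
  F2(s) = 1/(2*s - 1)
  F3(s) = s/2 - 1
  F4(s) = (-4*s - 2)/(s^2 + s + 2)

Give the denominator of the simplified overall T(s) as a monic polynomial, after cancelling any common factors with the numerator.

First reduce the diagram to T(s).

1. reduce the parallel group F2, F3, F4: (2*s^4 - 3*s^3 - 13*s^2 - 6*s + 12)/(4*s^3 + 2*s^2 + 6*s - 4)
2. feedback reduction of F1, (F2+F3+F4): (4*s^3 + 2*s^2 + 6*s - 4)/(18*s^4 + 21*s^3 + 19*s^2 + 2*s - 4)
Step 2 gives the fully reduced T(s), with no common factor left to cancel. The denominator's leading coefficient is 18, so divide each of its coefficients by 18 to get the monic form.

Answer: s^4 + 7*s^3/6 + 19*s^2/18 + s/9 - 2/9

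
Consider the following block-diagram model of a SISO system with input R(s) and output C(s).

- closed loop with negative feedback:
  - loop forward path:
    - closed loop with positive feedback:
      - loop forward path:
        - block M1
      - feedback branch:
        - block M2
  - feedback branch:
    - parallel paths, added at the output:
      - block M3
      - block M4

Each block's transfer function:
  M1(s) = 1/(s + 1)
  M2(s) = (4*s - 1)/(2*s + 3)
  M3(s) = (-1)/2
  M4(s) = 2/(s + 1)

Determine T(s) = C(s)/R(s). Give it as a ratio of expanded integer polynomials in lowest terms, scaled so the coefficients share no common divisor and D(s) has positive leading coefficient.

[1] reduce the feedback loop with forward M1 and return M2; result (2*s + 3)/(2*s^2 + s + 4)
[2] add M3, M4 (parallel); result (3 - s)/(2*s + 2)
[3] feedback reduction of [M1/(1-M1*M2)], (M3+M4), giving the overall T(s)

Answer: (4*s^2 + 10*s + 6)/(4*s^3 + 4*s^2 + 13*s + 17)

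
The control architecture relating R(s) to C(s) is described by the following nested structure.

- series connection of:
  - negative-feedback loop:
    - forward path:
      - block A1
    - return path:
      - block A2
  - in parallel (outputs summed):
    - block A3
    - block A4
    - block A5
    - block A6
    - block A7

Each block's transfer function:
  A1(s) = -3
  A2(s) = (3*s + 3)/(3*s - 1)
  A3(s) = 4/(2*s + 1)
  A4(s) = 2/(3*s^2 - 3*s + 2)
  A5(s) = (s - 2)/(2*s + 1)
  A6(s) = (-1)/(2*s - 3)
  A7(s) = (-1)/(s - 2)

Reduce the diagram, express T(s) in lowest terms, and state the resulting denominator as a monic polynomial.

[1] feedback reduction of A1, A2 gives (9*s - 3)/(6*s + 10)
[2] sum the parallel branches A3, A4, A5, A6, A7 gives (6*s^5 - 33*s^4 + 36*s^3 + 12*s^2 - 43*s + 46)/(12*s^5 - 48*s^4 + 59*s^3 - 21*s^2 - 8*s + 12)
[3] reduce the series chain [A1/(1+A1*A2)], (A3+A4+A5+A6+A7) gives (54*s^6 - 315*s^5 + 423*s^4 - 423*s^2 + 543*s - 138)/(72*s^6 - 168*s^5 - 126*s^4 + 464*s^3 - 258*s^2 - 8*s + 120)
The result of step 3 is T(s) in lowest terms. Its denominator has leading coefficient 72; dividing the denominator through by 72 makes it monic.

Therefore the answer is s^6 - 7*s^5/3 - 7*s^4/4 + 58*s^3/9 - 43*s^2/12 - s/9 + 5/3.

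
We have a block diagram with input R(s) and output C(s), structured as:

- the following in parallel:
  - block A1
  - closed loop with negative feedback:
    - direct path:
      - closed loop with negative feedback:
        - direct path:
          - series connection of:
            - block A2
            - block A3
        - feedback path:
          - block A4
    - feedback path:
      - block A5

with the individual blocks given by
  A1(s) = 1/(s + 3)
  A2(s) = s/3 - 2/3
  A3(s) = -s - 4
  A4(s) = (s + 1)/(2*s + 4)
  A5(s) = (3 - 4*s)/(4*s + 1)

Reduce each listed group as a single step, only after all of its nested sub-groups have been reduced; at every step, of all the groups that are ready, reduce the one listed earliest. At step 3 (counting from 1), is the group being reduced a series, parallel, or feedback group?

1. combine A2, A3 in series
2. close the feedback loop around (A2*A3), A4
3. feedback reduction of [(A2*A3)/(1+(A2*A3)*A4)], A5
4. combine A1, [[(A2*A3)/(1+(A2*A3)*A4)]/(1+[(A2*A3)/(1+(A2*A3)*A4)]*A5)] in parallel
So the answer for step 3 is feedback.

Therefore the answer is feedback.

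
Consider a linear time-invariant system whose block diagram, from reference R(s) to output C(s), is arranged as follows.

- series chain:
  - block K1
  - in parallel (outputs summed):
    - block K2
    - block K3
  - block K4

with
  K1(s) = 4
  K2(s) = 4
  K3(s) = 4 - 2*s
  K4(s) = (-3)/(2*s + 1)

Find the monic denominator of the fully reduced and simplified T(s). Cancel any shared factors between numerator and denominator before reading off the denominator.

First reduce the diagram to T(s).

(1) add K2, K3 (parallel) -> 8 - 2*s
(2) cascade K1, (K2+K3), K4 -> (24*s - 96)/(2*s + 1)
No further cancellation is possible in the step-2 result, so that is T(s). Its denominator becomes monic after dividing by the leading coefficient 2.

Answer: s + 1/2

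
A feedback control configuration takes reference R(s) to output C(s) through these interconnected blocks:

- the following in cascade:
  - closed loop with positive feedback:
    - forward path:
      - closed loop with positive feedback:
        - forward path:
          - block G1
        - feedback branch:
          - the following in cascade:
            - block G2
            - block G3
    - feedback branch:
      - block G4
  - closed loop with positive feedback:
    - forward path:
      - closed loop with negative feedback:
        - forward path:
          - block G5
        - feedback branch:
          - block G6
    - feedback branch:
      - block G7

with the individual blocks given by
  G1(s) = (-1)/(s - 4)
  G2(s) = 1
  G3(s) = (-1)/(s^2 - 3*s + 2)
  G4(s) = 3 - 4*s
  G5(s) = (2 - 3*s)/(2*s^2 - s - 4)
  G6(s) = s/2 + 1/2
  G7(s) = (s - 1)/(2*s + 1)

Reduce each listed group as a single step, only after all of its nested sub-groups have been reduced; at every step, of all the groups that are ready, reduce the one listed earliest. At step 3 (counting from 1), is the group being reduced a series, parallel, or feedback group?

Answer: feedback

Working:
1. combine G2, G3 in series
2. reduce the feedback loop with forward G1 and return (G2*G3)
3. reduce the feedback loop with forward [G1/(1-G1*(G2*G3))] and return G4
4. feedback reduction of G5, G6
5. reduce the feedback loop with forward [G5/(1+G5*G6)] and return G7
6. multiply [[G1/(1-G1*(G2*G3))]/(1-[G1/(1-G1*(G2*G3))]*G4)], [[G5/(1+G5*G6)]/(1-[G5/(1+G5*G6)]*G7)] (series)
Step 3: feedback.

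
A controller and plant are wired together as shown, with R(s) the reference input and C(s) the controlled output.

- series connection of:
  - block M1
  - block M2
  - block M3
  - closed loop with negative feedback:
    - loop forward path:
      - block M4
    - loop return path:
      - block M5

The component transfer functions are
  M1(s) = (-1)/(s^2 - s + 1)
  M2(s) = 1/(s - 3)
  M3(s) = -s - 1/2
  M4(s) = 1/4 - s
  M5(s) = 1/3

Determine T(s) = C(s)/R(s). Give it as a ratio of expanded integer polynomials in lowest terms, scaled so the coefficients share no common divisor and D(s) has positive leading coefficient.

First reduce the diagram to T(s).

(1) collapse the loop (M4 forward, M5 return) -> (12*s - 3)/(4*s - 13)
(2) multiply M1, M2, M3, [M4/(1+M4*M5)] (series); the result is T(s) itself (integer coefficients, no common factor, positive leading denominator coefficient)

Answer: (24*s^2 + 6*s - 3)/(8*s^4 - 58*s^3 + 136*s^2 - 128*s + 78)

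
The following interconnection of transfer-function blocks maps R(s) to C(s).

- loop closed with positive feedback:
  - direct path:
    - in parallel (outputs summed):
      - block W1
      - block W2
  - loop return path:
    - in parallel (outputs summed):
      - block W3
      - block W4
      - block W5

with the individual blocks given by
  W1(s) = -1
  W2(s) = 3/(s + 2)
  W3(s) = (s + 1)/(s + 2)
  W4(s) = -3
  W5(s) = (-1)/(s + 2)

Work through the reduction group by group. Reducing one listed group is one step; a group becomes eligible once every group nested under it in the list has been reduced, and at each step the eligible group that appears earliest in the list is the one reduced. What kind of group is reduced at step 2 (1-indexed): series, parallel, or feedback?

Step 1. add W1, W2 (parallel)
Step 2. combine W3, W4, W5 in parallel
Step 3. reduce the feedback loop with forward (W1+W2) and return (W3+W4+W5)
So the answer for step 2 is parallel.

Hence the answer: parallel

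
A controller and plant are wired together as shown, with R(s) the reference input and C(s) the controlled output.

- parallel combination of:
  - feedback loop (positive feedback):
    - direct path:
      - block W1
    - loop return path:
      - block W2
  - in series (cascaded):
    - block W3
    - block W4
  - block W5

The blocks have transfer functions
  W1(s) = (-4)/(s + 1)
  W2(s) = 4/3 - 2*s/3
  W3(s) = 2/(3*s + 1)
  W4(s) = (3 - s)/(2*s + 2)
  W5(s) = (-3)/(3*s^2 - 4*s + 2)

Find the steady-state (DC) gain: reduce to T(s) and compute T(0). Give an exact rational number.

The answer is 33/38.

Reasoning:
Step 1: close the feedback loop around W1, W2; result 12/(5*s - 19)
Step 2: combine W3, W4 in series; result (3 - s)/(3*s^2 + 4*s + 1)
Step 3: reduce the parallel group [W1/(1-W1*W2)], (W3*W4), W5; result (93*s^4 + 77*s^3 - 290*s^2 + 557*s - 33)/(45*s^5 - 171*s^4 - 35*s^3 + 153*s^2 - 66*s - 38)
The step-3 result is T(s). Setting s = 0: T(0) = -33/(-38) = 33/38.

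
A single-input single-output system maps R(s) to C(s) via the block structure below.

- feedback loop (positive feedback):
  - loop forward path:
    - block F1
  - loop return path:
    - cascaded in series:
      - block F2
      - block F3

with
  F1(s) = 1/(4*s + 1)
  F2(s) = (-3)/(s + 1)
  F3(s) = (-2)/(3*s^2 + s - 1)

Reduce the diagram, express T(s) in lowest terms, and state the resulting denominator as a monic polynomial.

The answer is s^4 + 19*s^3/12 + s^2/3 - s/3 - 7/12.

Reasoning:
Step 1. cascade F2, F3, giving 6/(3*s^3 + 4*s^2 - 1)
Step 2. reduce the feedback loop with forward F1 and return (F2*F3), giving (3*s^3 + 4*s^2 - 1)/(12*s^4 + 19*s^3 + 4*s^2 - 4*s - 7)
The result of step 2 is T(s) in lowest terms. Its denominator has leading coefficient 12; dividing the denominator through by 12 makes it monic.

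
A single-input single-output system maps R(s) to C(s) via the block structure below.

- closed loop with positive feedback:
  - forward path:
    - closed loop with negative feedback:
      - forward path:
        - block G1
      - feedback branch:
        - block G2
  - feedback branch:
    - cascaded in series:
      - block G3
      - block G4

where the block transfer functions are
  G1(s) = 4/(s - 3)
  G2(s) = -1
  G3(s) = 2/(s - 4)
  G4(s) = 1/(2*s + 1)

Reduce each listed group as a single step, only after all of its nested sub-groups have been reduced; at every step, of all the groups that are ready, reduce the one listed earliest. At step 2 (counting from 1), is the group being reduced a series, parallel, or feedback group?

1. close the feedback loop around G1, G2
2. cascade G3, G4
3. collapse the loop ([G1/(1+G1*G2)] forward, (G3*G4) return)
At step 2 the group reduced is series.

Final answer: series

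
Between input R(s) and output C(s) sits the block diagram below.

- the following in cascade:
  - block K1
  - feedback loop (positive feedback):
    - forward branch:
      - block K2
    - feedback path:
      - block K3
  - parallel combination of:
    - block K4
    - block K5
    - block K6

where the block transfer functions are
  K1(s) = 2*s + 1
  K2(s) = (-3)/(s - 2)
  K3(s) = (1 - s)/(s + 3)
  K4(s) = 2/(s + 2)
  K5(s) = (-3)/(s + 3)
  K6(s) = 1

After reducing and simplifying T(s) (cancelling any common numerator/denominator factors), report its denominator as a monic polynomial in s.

1. collapse the loop (K2 forward, K3 return), giving (-3*s - 9)/(s^2 - 2*s - 3)
2. combine K4, K5, K6 in parallel, giving (s^2 + 4*s + 6)/(s^2 + 5*s + 6)
3. reduce the series chain K1, [K2/(1-K2*K3)], (K4+K5+K6), giving (-6*s^3 - 27*s^2 - 48*s - 18)/(s^3 - 7*s - 6)
That last expression is T(s), already simplified, and its denominator is already monic.

Answer: s^3 - 7*s - 6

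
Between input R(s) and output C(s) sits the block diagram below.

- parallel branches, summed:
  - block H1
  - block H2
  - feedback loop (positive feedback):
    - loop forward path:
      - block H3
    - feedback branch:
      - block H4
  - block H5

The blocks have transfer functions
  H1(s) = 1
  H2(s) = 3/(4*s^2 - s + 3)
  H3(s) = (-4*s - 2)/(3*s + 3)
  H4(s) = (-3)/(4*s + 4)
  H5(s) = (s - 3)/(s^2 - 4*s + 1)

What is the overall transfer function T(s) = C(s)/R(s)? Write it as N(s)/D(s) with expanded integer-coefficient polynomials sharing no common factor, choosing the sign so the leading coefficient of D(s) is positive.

Reducing step by step:

[1] reduce the feedback loop with forward H3 and return H4; result (-8*s^2 - 12*s - 4)/(6*s^2 + 6*s + 3)
[2] parallel reduction of H1, H2, [H3/(1-H3*H4)], H5: this yields T(s), and no further normalization is needed

Answer: (-8*s^6 + 34*s^5 + 40*s^4 - 107*s^3 - 41*s^2 - 59*s - 21)/(24*s^6 - 78*s^5 - 24*s^4 - 63*s^3 - 27*s^2 - 21*s + 9)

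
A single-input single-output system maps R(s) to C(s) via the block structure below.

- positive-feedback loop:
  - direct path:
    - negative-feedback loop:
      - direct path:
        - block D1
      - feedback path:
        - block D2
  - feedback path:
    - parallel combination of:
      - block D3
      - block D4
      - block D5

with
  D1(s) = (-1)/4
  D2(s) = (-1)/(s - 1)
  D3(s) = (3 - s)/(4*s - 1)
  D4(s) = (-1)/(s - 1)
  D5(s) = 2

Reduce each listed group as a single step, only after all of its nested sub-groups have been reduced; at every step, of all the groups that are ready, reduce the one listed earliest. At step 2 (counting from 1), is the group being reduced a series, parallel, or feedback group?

Reducing step by step:

[1] collapse the loop (D1 forward, D2 return)
[2] sum the parallel branches D3, D4, D5
[3] feedback reduction of [D1/(1+D1*D2)], (D3+D4+D5)
Step 2 collapses a parallel group.

Answer: parallel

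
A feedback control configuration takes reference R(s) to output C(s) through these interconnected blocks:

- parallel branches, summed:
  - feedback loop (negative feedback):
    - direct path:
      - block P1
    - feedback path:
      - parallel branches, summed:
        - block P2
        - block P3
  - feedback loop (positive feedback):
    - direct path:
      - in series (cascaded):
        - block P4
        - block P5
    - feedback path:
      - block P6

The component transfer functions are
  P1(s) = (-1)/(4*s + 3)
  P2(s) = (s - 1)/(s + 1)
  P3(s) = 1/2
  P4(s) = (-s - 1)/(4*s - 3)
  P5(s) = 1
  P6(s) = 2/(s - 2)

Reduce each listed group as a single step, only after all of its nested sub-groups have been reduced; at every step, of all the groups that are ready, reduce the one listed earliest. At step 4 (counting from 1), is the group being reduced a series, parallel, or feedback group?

(1) parallel reduction of P2, P3
(2) feedback reduction of P1, (P2+P3)
(3) series reduction of P4, P5
(4) feedback reduction of (P4*P5), P6
(5) parallel reduction of [P1/(1+P1*(P2+P3))], [(P4*P5)/(1-(P4*P5)*P6)]
Step 4: feedback.

Final answer: feedback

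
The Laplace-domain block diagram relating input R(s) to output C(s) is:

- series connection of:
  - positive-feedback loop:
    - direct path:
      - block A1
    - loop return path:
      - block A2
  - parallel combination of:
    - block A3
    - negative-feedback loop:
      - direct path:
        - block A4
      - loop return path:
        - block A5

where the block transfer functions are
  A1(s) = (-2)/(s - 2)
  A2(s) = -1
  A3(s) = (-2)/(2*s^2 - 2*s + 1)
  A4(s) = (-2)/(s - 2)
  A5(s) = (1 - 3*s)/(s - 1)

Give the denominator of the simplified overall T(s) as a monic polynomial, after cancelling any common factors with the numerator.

[1] reduce the feedback loop with forward A1 and return A2, giving (-2)/(s - 4)
[2] reduce the feedback loop with forward A4 and return A5, giving (2 - 2*s)/(s^2 + 3*s)
[3] parallel reduction of A3, [A4/(1+A4*A5)], giving (-4*s^3 + 6*s^2 - 12*s + 2)/(2*s^4 + 4*s^3 - 5*s^2 + 3*s)
[4] series reduction of [A1/(1-A1*A2)], (A3+[A4/(1+A4*A5)]), giving (8*s^3 - 12*s^2 + 24*s - 4)/(2*s^5 - 4*s^4 - 21*s^3 + 23*s^2 - 12*s)
The result of step 4 is T(s) in lowest terms. Its denominator has leading coefficient 2; dividing the denominator through by 2 makes it monic.

Final answer: s^5 - 2*s^4 - 21*s^3/2 + 23*s^2/2 - 6*s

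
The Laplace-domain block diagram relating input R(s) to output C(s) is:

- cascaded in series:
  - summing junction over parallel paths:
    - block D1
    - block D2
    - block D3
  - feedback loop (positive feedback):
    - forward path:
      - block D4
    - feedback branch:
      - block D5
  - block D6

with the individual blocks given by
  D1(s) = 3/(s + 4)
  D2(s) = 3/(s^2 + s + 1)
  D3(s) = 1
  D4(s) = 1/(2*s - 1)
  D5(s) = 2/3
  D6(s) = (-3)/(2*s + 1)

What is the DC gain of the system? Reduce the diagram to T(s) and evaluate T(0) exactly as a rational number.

Answer: 171/20

Working:
1. parallel reduction of D1, D2, D3 -> (s^3 + 8*s^2 + 11*s + 19)/(s^3 + 5*s^2 + 5*s + 4)
2. collapse the loop (D4 forward, D5 return) -> 3/(6*s - 5)
3. cascade (D1+D2+D3), [D4/(1-D4*D5)], D6 -> (-9*s^3 - 72*s^2 - 99*s - 171)/(12*s^5 + 56*s^4 + 35*s^3 + 3*s^2 - 41*s - 20)
Evaluating the step-3 result (the overall T(s)) at s = 0 gives T(0) = -171/(-20) = 171/20.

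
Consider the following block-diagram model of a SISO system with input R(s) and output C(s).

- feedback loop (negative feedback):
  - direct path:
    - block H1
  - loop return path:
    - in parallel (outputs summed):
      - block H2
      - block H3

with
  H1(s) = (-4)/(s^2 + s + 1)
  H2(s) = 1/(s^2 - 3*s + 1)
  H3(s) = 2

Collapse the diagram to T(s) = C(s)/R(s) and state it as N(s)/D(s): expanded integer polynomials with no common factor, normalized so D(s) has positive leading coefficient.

First reduce the diagram to T(s).

[1] reduce the parallel group H2, H3 = (2*s^2 - 6*s + 3)/(s^2 - 3*s + 1)
[2] apply the feedback formula to H1, (H2+H3), giving the overall T(s)

Answer: (-4*s^2 + 12*s - 4)/(s^4 - 2*s^3 - 9*s^2 + 22*s - 11)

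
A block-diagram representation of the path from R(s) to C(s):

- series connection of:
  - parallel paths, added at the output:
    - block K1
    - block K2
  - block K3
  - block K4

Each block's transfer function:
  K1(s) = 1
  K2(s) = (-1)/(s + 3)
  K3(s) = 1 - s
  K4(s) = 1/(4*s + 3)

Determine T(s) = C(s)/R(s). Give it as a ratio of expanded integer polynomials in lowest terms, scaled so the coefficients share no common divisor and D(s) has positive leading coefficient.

Reducing step by step:

1. parallel reduction of K1, K2; result (s + 2)/(s + 3)
2. series reduction of (K1+K2), K3, K4, which is the overall transfer function T(s) = C(s)/R(s) in lowest terms

Answer: (-s^2 - s + 2)/(4*s^2 + 15*s + 9)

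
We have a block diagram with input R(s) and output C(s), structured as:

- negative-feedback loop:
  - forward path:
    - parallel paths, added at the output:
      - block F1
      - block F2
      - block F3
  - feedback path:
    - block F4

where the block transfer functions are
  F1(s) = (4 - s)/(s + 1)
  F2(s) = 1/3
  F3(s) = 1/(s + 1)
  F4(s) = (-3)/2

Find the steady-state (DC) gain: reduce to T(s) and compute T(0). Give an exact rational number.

(1) parallel reduction of F1, F2, F3 gives (16 - 2*s)/(3*s + 3)
(2) feedback reduction of (F1+F2+F3), F4 gives (16 - 2*s)/(6*s - 21)
Evaluating the step-2 result (the overall T(s)) at s = 0 gives T(0) = 16/(-21) = -16/21.

Hence the answer: -16/21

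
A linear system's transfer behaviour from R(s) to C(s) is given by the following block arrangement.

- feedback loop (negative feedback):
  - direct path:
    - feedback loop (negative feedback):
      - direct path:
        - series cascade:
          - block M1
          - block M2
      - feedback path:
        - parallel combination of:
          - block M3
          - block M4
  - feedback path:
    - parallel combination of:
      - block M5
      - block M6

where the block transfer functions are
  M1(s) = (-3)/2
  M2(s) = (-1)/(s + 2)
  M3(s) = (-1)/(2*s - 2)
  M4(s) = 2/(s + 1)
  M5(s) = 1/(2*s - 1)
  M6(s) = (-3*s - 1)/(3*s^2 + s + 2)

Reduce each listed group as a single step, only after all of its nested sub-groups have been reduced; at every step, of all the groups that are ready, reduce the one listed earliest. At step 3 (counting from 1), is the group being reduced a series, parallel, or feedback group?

(1) multiply M1, M2 (series)
(2) combine M3, M4 in parallel
(3) apply the feedback formula to (M1*M2), (M3+M4)
(4) parallel reduction of M5, M6
(5) reduce the feedback loop with forward [(M1*M2)/(1+(M1*M2)*(M3+M4))] and return (M5+M6)
At step 3 the group reduced is feedback.

Hence the answer: feedback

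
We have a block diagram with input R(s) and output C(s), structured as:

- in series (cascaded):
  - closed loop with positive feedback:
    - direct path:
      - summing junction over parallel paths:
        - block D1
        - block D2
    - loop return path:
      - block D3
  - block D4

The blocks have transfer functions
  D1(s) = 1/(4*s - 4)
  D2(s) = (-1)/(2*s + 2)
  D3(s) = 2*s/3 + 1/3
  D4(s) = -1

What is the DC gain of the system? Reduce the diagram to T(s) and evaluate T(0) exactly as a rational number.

The answer is 3/5.

Reasoning:
(1) parallel reduction of D1, D2 -> (3 - s)/(4*s^2 - 4)
(2) feedback reduction of (D1+D2), D3 -> (9 - 3*s)/(14*s^2 - 5*s - 15)
(3) combine [(D1+D2)/(1-(D1+D2)*D3)], D4 in series -> (3*s - 9)/(14*s^2 - 5*s - 15)
DC gain: substitute s = 0 into T(s) from step 3: T(0) = -9/(-15) = 3/5.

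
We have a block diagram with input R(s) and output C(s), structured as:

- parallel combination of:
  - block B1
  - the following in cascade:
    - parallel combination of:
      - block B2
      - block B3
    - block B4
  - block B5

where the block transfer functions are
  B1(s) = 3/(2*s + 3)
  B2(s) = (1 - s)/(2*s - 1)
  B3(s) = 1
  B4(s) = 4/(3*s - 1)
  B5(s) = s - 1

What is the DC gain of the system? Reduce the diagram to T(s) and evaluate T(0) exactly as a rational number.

1. sum the parallel branches B2, B3; result s/(2*s - 1)
2. cascade (B2+B3), B4; result (4*s)/(6*s^2 - 5*s + 1)
3. sum the parallel branches B1, ((B2+B3)*B4), B5; result (12*s^4 - 4*s^3 + 5*s^2 + 13*s)/(12*s^3 + 8*s^2 - 13*s + 3)
DC gain: substitute s = 0 into T(s) from step 3: T(0) = 0/3 = 0.

Answer: 0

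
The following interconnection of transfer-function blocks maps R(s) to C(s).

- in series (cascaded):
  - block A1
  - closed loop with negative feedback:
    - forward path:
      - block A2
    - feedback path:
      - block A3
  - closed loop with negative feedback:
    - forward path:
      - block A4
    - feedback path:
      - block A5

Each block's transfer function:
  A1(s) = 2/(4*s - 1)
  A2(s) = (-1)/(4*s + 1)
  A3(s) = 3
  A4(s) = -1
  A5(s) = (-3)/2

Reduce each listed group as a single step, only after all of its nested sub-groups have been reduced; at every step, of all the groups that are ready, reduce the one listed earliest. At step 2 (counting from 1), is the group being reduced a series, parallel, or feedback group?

Step 1 - reduce the feedback loop with forward A2 and return A3
Step 2 - apply the feedback formula to A4, A5
Step 3 - combine A1, [A2/(1+A2*A3)], [A4/(1+A4*A5)] in series
Step 2 collapses a feedback group.

Final answer: feedback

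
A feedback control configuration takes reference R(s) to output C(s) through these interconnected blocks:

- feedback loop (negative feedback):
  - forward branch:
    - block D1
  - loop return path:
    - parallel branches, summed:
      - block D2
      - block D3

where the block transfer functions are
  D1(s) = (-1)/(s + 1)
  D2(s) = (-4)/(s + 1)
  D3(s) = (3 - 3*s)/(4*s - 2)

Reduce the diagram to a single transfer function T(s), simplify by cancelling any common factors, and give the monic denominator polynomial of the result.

The answer is s^3 + 9*s^2/4 + 4*s - 13/4.

Reasoning:
(1) combine D2, D3 in parallel = (-3*s^2 - 16*s + 11)/(4*s^2 + 2*s - 2)
(2) close the feedback loop around D1, (D2+D3) = (-4*s^2 - 2*s + 2)/(4*s^3 + 9*s^2 + 16*s - 13)
T(s) is the step-2 result (common factors already cancelled). Leading coefficient of the denominator: 4. Divide through by 4 for the monic polynomial.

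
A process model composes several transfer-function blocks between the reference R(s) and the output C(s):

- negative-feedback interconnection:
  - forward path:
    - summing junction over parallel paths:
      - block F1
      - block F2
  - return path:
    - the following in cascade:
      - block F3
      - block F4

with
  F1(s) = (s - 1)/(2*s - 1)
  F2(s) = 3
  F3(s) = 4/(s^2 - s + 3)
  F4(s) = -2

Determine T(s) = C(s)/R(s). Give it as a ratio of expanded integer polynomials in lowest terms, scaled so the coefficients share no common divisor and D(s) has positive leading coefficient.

The answer is (7*s^3 - 11*s^2 + 25*s - 12)/(2*s^3 - 3*s^2 - 49*s + 29).

Reasoning:
Step 1: sum the parallel branches F1, F2 = (7*s - 4)/(2*s - 1)
Step 2: multiply F3, F4 (series) = (-8)/(s^2 - s + 3)
Step 3: reduce the feedback loop with forward (F1+F2) and return (F3*F4); the result is T(s) itself (integer coefficients, no common factor, positive leading denominator coefficient)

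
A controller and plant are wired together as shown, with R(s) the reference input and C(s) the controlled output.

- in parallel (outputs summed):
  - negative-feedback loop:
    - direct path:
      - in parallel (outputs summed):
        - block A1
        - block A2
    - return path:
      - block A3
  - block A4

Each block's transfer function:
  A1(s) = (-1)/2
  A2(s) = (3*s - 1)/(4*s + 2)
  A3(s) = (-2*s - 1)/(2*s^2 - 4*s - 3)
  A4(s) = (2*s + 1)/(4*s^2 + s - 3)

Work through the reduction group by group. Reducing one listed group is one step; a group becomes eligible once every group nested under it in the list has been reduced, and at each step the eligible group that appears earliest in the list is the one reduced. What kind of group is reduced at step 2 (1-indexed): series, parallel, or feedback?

The answer is feedback.

Reasoning:
Step 1. add A1, A2 (parallel)
Step 2. reduce the feedback loop with forward (A1+A2) and return A3
Step 3. add [(A1+A2)/(1+(A1+A2)*A3)], A4 (parallel)
So the answer for step 2 is feedback.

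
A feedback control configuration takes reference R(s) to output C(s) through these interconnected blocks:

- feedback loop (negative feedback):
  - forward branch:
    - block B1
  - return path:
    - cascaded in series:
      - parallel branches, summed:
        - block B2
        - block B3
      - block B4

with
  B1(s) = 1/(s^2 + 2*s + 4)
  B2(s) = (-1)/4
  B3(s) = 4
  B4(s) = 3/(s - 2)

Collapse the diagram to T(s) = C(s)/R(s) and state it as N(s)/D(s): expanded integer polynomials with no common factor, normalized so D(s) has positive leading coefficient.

[1] add B2, B3 (parallel): 15/4
[2] cascade (B2+B3), B4: 45/(4*s - 8)
[3] close the feedback loop around B1, ((B2+B3)*B4), giving the overall T(s)

Hence the answer: (4*s - 8)/(4*s^3 + 13)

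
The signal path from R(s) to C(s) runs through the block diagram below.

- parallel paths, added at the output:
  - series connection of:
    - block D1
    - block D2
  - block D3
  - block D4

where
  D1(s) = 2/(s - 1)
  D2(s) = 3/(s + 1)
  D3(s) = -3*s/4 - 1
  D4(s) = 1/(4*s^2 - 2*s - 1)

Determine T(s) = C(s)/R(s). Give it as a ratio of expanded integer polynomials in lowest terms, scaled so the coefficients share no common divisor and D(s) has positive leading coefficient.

Step 1. reduce the series chain D1, D2; result 6/(s^2 - 1)
Step 2. combine (D1*D2), D3, D4 in parallel; the result is T(s) itself (integer coefficients, no common factor, positive leading denominator coefficient)

Therefore the answer is (-12*s^5 - 10*s^4 + 23*s^3 + 114*s^2 - 59*s - 32)/(16*s^4 - 8*s^3 - 20*s^2 + 8*s + 4).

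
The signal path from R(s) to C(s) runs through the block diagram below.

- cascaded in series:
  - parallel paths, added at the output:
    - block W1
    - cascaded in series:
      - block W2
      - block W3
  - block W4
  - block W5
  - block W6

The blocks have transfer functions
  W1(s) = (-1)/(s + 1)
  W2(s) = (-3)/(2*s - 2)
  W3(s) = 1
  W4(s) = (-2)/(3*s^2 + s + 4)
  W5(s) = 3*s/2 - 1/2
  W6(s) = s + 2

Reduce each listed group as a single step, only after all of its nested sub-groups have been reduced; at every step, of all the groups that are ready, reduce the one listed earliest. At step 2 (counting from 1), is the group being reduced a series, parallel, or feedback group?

Answer: parallel

Working:
Step 1. cascade W2, W3
Step 2. add W1, (W2*W3) (parallel)
Step 3. cascade (W1+(W2*W3)), W4, W5, W6
Step 2 collapses a parallel group.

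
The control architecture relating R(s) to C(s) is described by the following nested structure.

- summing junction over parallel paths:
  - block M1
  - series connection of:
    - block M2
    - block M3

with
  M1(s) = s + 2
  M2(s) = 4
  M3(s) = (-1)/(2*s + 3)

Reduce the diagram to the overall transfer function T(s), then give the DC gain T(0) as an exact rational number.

Step 1. cascade M2, M3 = (-4)/(2*s + 3)
Step 2. combine M1, (M2*M3) in parallel = (2*s^2 + 7*s + 2)/(2*s + 3)
That last expression is T(s); at s = 0 only the constant terms survive, so T(0) = 2/3.

Therefore the answer is 2/3.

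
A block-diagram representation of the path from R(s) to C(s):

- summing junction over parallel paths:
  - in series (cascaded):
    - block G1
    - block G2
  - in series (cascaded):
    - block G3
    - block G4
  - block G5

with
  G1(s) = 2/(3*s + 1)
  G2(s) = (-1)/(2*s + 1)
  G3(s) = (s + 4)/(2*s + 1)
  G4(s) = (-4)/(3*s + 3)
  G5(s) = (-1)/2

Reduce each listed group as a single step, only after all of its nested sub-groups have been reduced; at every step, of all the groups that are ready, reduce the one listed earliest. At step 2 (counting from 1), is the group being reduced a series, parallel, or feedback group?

Step 1: reduce the series chain G1, G2
Step 2: cascade G3, G4
Step 3: combine (G1*G2), (G3*G4), G5 in parallel
The group at step 2 is a series group.

Final answer: series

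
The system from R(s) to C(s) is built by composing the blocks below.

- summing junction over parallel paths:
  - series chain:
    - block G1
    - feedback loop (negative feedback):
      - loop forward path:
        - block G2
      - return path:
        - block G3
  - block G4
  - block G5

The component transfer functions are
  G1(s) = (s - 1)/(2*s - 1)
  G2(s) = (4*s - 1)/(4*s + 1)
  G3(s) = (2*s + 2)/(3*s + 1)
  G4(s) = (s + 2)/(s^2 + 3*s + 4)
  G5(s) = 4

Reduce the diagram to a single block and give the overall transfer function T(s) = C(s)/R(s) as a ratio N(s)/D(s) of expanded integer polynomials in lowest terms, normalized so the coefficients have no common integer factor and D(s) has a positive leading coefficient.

1. close the feedback loop around G2, G3, giving (12*s^2 + s - 1)/(20*s^2 + 13*s - 1)
2. reduce the series chain G1, [G2/(1+G2*G3)], giving (12*s^3 - 11*s^2 - 2*s + 1)/(40*s^3 + 6*s^2 - 15*s + 1)
3. parallel reduction of (G1*[G2/(1+G2*G3)]), G4, G5, which is the overall transfer function T(s) = C(s)/R(s) in lowest terms

Therefore the answer is (172*s^5 + 569*s^4 + 751*s^3 - 132*s^2 - 262*s + 22)/(40*s^5 + 126*s^4 + 163*s^3 - 20*s^2 - 57*s + 4).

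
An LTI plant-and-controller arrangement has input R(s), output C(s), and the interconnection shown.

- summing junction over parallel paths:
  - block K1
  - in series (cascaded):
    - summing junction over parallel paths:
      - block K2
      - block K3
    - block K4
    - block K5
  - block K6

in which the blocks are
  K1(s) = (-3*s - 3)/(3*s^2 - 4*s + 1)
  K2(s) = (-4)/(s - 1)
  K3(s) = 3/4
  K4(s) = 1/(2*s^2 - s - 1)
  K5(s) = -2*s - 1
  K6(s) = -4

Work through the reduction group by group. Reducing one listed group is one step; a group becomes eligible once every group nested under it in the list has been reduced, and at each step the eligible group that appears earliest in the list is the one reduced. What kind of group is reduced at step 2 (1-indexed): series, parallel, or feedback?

Answer: series

Working:
(1) sum the parallel branches K2, K3
(2) combine (K2+K3), K4, K5 in series
(3) add K1, ((K2+K3)*K4*K5), K6 (parallel)
Step 2: series.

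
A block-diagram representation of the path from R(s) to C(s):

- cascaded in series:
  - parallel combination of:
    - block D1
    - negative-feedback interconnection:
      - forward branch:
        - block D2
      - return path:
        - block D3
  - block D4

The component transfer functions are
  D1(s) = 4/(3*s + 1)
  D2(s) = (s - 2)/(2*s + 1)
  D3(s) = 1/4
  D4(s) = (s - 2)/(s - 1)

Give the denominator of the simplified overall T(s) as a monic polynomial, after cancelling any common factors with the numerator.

Reducing step by step:

Step 1 - collapse the loop (D2 forward, D3 return) = (4*s - 8)/(9*s + 2)
Step 2 - add D1, [D2/(1+D2*D3)] (parallel) = (12*s^2 + 16*s)/(27*s^2 + 15*s + 2)
Step 3 - cascade (D1+[D2/(1+D2*D3)]), D4 = (12*s^3 - 8*s^2 - 32*s)/(27*s^3 - 12*s^2 - 13*s - 2)
T(s) is the step-3 result (common factors already cancelled). Leading coefficient of the denominator: 27. Divide through by 27 for the monic polynomial.

Answer: s^3 - 4*s^2/9 - 13*s/27 - 2/27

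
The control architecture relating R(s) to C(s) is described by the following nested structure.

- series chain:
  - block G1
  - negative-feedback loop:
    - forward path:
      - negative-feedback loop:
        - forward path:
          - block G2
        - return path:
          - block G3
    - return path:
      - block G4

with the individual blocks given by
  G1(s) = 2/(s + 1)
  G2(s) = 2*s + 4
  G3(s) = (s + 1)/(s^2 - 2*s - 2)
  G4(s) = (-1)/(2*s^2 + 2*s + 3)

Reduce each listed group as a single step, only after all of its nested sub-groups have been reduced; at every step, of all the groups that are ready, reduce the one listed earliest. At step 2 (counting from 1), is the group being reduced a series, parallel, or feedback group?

Step 1. feedback reduction of G2, G3
Step 2. feedback reduction of [G2/(1+G2*G3)], G4
Step 3. reduce the series chain G1, [[G2/(1+G2*G3)]/(1+[G2/(1+G2*G3)]*G4)]
Step 2: feedback.

Hence the answer: feedback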